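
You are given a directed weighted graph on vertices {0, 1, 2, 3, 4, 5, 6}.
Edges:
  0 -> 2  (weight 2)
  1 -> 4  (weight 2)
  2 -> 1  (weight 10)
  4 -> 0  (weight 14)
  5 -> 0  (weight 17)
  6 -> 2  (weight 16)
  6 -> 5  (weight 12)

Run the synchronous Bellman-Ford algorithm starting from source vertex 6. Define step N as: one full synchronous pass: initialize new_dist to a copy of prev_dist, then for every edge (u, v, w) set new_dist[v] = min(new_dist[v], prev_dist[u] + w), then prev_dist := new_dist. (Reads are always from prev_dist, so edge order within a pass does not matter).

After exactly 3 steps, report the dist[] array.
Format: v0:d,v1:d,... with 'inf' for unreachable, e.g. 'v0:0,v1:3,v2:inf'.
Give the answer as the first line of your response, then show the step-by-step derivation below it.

v0:29,v1:26,v2:16,v3:inf,v4:28,v5:12,v6:0

step 1: dist = v0:inf,v1:inf,v2:16,v3:inf,v4:inf,v5:12,v6:0
step 2: dist = v0:29,v1:26,v2:16,v3:inf,v4:inf,v5:12,v6:0
step 3: dist = v0:29,v1:26,v2:16,v3:inf,v4:28,v5:12,v6:0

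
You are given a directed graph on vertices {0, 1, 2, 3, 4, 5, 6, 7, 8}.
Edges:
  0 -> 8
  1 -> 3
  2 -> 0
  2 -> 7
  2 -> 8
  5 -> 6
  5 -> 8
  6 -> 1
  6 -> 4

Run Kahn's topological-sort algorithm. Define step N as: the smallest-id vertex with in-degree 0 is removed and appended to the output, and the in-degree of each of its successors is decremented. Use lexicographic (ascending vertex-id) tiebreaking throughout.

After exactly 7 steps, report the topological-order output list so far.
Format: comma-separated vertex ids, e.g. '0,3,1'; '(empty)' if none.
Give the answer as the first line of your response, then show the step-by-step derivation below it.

2,0,5,6,1,3,4

step 1: output 2; order=[2]; indeg=(0,1,0,1,1,0,1,0,2)
step 2: output 0; order=[2,0]; indeg=(0,1,0,1,1,0,1,0,1)
step 3: output 5; order=[2,0,5]; indeg=(0,1,0,1,1,0,0,0,0)
step 4: output 6; order=[2,0,5,6]; indeg=(0,0,0,1,0,0,0,0,0)
step 5: output 1; order=[2,0,5,6,1]; indeg=(0,0,0,0,0,0,0,0,0)
step 6: output 3; order=[2,0,5,6,1,3]; indeg=(0,0,0,0,0,0,0,0,0)
step 7: output 4; order=[2,0,5,6,1,3,4]; indeg=(0,0,0,0,0,0,0,0,0)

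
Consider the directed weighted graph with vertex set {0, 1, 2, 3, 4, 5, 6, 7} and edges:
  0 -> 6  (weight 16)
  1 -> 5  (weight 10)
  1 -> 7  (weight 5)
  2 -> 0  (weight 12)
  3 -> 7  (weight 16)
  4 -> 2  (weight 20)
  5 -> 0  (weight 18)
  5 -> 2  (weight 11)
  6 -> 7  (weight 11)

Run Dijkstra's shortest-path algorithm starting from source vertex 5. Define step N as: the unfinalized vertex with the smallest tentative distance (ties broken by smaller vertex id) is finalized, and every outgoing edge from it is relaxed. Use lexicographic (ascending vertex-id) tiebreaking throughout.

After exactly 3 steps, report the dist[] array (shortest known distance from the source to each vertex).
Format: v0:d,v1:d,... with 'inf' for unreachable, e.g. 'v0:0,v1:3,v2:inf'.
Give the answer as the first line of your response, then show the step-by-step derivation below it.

v0:18,v1:inf,v2:11,v3:inf,v4:inf,v5:0,v6:34,v7:inf

step 1: dist = v0:18,v1:inf,v2:11,v3:inf,v4:inf,v5:0,v6:inf,v7:inf
step 2: dist = v0:18,v1:inf,v2:11,v3:inf,v4:inf,v5:0,v6:inf,v7:inf
step 3: dist = v0:18,v1:inf,v2:11,v3:inf,v4:inf,v5:0,v6:34,v7:inf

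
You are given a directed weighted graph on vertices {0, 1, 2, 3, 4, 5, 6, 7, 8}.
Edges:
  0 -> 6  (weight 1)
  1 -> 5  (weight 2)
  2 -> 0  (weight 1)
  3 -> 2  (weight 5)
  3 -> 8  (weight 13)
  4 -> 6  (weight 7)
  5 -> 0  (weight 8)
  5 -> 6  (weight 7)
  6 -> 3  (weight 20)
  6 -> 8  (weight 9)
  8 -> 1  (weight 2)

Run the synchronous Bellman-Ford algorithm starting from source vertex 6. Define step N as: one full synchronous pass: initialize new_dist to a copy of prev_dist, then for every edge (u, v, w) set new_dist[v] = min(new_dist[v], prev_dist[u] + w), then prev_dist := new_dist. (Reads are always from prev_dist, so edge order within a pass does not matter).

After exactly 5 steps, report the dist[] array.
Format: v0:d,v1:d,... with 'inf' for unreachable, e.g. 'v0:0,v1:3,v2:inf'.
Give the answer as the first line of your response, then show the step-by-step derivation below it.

v0:21,v1:11,v2:25,v3:20,v4:inf,v5:13,v6:0,v7:inf,v8:9

step 1: dist = v0:inf,v1:inf,v2:inf,v3:20,v4:inf,v5:inf,v6:0,v7:inf,v8:9
step 2: dist = v0:inf,v1:11,v2:25,v3:20,v4:inf,v5:inf,v6:0,v7:inf,v8:9
step 3: dist = v0:26,v1:11,v2:25,v3:20,v4:inf,v5:13,v6:0,v7:inf,v8:9
step 4: dist = v0:21,v1:11,v2:25,v3:20,v4:inf,v5:13,v6:0,v7:inf,v8:9
step 5: dist = v0:21,v1:11,v2:25,v3:20,v4:inf,v5:13,v6:0,v7:inf,v8:9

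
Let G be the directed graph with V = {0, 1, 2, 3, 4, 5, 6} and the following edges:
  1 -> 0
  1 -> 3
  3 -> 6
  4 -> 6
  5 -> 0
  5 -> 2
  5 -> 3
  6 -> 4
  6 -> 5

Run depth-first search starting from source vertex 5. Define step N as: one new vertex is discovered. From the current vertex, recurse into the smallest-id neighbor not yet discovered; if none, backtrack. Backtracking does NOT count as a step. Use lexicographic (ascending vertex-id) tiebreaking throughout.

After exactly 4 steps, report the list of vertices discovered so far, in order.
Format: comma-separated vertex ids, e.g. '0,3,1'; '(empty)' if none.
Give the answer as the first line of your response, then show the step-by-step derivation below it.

5,0,2,3

step 1: discover 5; path=5; order=5
step 2: discover 0; path=5>0; order=5,0
step 3: discover 2; path=5>2; order=5,0,2
step 4: discover 3; path=5>3; order=5,0,2,3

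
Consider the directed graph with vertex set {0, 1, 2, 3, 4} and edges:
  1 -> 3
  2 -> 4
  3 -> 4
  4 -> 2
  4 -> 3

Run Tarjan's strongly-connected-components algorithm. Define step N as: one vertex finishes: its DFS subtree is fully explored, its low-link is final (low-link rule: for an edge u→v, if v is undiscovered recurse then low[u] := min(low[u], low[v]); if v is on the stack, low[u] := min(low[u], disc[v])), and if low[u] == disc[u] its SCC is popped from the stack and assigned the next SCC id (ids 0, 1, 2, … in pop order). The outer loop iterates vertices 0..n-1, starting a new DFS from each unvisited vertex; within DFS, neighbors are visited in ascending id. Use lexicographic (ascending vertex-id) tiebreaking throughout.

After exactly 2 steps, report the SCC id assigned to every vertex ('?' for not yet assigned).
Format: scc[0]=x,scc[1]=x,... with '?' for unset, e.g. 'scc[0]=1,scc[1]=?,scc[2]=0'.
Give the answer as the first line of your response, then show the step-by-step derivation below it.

scc[0]=0,scc[1]=?,scc[2]=?,scc[3]=?,scc[4]=?

step 1: low=(low[0]=0,low[1]=?,low[2]=?,low[3]=?,low[4]=?); scc=(scc[0]=0,scc[1]=?,scc[2]=?,scc[3]=?,scc[4]=?)
step 2: low=(low[0]=0,low[1]=1,low[2]=3,low[3]=2,low[4]=3); scc=(scc[0]=0,scc[1]=?,scc[2]=?,scc[3]=?,scc[4]=?)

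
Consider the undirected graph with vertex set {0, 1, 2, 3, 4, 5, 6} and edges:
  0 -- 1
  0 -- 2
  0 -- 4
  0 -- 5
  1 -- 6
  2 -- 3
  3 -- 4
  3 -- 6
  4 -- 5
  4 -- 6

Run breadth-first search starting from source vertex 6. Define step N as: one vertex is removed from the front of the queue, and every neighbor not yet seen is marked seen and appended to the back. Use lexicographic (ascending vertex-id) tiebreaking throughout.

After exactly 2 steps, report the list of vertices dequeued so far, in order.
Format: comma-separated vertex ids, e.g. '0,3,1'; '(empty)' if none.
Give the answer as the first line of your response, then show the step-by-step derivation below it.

6,1

step 1: dequeue 6; queue=[1,3,4]; order=6
step 2: dequeue 1; queue=[3,4,0]; order=6,1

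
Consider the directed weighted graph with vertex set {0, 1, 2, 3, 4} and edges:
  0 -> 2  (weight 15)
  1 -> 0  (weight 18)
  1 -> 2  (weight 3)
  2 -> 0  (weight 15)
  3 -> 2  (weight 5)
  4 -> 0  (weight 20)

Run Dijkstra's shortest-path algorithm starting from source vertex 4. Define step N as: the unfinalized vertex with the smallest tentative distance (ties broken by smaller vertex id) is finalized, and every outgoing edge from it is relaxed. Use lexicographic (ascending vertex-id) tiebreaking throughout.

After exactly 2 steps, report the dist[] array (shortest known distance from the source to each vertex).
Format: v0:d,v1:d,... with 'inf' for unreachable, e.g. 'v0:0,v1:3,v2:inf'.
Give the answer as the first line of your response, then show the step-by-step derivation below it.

v0:20,v1:inf,v2:35,v3:inf,v4:0

step 1: dist = v0:20,v1:inf,v2:inf,v3:inf,v4:0
step 2: dist = v0:20,v1:inf,v2:35,v3:inf,v4:0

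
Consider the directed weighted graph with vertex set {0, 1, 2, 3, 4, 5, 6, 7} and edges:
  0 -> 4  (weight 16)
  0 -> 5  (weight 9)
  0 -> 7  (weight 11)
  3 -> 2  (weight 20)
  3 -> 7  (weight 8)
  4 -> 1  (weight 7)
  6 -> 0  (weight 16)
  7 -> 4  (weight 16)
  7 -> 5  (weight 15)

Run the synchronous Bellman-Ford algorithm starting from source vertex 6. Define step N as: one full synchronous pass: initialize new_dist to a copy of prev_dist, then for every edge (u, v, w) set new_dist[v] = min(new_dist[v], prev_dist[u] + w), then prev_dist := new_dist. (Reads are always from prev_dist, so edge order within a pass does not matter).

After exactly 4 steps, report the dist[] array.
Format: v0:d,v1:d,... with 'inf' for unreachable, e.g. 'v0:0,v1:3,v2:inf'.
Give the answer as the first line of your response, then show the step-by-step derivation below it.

v0:16,v1:39,v2:inf,v3:inf,v4:32,v5:25,v6:0,v7:27

step 1: dist = v0:16,v1:inf,v2:inf,v3:inf,v4:inf,v5:inf,v6:0,v7:inf
step 2: dist = v0:16,v1:inf,v2:inf,v3:inf,v4:32,v5:25,v6:0,v7:27
step 3: dist = v0:16,v1:39,v2:inf,v3:inf,v4:32,v5:25,v6:0,v7:27
step 4: dist = v0:16,v1:39,v2:inf,v3:inf,v4:32,v5:25,v6:0,v7:27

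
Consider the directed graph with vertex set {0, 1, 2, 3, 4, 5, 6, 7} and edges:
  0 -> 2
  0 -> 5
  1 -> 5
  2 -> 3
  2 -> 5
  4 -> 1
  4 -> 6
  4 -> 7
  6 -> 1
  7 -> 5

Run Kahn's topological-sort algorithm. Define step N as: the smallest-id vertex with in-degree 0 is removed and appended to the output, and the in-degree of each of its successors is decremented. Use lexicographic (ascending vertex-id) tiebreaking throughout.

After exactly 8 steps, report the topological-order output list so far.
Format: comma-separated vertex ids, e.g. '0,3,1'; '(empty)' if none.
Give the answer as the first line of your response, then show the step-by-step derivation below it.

0,2,3,4,6,1,7,5

step 1: output 0; order=[0]; indeg=(0,2,0,1,0,3,1,1)
step 2: output 2; order=[0,2]; indeg=(0,2,0,0,0,2,1,1)
step 3: output 3; order=[0,2,3]; indeg=(0,2,0,0,0,2,1,1)
step 4: output 4; order=[0,2,3,4]; indeg=(0,1,0,0,0,2,0,0)
step 5: output 6; order=[0,2,3,4,6]; indeg=(0,0,0,0,0,2,0,0)
step 6: output 1; order=[0,2,3,4,6,1]; indeg=(0,0,0,0,0,1,0,0)
step 7: output 7; order=[0,2,3,4,6,1,7]; indeg=(0,0,0,0,0,0,0,0)
step 8: output 5; order=[0,2,3,4,6,1,7,5]; indeg=(0,0,0,0,0,0,0,0)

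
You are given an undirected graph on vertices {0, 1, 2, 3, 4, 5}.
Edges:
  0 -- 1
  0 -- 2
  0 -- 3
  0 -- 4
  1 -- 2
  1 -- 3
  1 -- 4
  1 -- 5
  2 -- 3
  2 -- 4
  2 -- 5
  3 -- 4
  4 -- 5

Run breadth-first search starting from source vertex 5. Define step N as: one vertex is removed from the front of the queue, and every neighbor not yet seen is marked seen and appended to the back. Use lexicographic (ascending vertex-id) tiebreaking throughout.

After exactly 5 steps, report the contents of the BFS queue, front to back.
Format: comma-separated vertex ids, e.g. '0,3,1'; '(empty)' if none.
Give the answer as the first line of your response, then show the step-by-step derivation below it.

3

step 1: dequeue 5; queue=[1,2,4]; order=5
step 2: dequeue 1; queue=[2,4,0,3]; order=5,1
step 3: dequeue 2; queue=[4,0,3]; order=5,1,2
step 4: dequeue 4; queue=[0,3]; order=5,1,2,4
step 5: dequeue 0; queue=[3]; order=5,1,2,4,0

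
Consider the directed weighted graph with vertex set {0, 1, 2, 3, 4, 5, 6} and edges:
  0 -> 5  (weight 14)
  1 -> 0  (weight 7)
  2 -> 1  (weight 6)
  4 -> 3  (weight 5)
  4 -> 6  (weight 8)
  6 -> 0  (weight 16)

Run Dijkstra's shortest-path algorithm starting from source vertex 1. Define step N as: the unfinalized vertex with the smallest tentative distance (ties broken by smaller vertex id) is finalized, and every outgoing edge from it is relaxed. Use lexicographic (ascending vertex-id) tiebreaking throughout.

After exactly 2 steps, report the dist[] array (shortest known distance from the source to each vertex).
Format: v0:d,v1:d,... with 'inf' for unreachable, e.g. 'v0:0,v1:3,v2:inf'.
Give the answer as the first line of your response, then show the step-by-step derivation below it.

v0:7,v1:0,v2:inf,v3:inf,v4:inf,v5:21,v6:inf

step 1: dist = v0:7,v1:0,v2:inf,v3:inf,v4:inf,v5:inf,v6:inf
step 2: dist = v0:7,v1:0,v2:inf,v3:inf,v4:inf,v5:21,v6:inf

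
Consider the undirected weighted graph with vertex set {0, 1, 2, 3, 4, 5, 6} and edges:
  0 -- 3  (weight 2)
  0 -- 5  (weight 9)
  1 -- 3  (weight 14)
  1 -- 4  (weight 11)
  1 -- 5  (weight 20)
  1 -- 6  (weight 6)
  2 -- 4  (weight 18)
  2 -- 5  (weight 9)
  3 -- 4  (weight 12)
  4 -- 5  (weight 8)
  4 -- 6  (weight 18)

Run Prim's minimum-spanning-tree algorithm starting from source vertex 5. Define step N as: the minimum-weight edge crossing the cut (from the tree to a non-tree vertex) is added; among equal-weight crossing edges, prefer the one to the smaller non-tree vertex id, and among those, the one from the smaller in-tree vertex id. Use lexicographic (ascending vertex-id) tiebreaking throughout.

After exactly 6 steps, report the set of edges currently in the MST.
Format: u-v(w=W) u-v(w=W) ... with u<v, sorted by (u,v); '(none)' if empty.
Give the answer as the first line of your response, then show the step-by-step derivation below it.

0-3(w=2) 0-5(w=9) 1-4(w=11) 1-6(w=6) 2-5(w=9) 4-5(w=8)

step 1: add edge 4-5 (w=8); MST = {4-5(w=8)}
step 2: add edge 0-5 (w=9); MST = {0-5(w=9) 4-5(w=8)}
step 3: add edge 0-3 (w=2); MST = {0-3(w=2) 0-5(w=9) 4-5(w=8)}
step 4: add edge 2-5 (w=9); MST = {0-3(w=2) 0-5(w=9) 2-5(w=9) 4-5(w=8)}
step 5: add edge 1-4 (w=11); MST = {0-3(w=2) 0-5(w=9) 1-4(w=11) 2-5(w=9) 4-5(w=8)}
step 6: add edge 1-6 (w=6); MST = {0-3(w=2) 0-5(w=9) 1-4(w=11) 1-6(w=6) 2-5(w=9) 4-5(w=8)}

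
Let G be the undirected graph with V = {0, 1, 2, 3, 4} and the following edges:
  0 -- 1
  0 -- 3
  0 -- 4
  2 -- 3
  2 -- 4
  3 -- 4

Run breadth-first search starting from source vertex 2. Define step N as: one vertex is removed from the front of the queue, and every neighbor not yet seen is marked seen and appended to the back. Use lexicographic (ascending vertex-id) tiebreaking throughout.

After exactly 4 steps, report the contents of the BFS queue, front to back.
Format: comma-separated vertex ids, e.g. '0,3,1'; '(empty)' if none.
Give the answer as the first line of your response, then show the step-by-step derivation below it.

1

step 1: dequeue 2; queue=[3,4]; order=2
step 2: dequeue 3; queue=[4,0]; order=2,3
step 3: dequeue 4; queue=[0]; order=2,3,4
step 4: dequeue 0; queue=[1]; order=2,3,4,0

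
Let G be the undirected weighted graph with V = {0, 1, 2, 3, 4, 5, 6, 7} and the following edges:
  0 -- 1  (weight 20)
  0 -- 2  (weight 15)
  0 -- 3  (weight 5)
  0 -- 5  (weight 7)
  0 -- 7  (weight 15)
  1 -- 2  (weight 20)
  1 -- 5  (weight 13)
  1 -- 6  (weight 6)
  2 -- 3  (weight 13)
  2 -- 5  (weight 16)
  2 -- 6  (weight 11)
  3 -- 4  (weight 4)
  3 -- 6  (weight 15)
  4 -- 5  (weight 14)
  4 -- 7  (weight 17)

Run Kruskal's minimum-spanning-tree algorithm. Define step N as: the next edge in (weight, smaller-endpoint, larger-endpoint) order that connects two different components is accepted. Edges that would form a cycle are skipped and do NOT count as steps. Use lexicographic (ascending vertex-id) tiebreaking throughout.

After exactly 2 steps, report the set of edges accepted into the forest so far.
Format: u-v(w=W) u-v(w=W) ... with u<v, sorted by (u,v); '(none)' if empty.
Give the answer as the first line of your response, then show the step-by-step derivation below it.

0-3(w=5) 3-4(w=4)

step 1: add edge 3-4 (w=4); MST = {3-4(w=4)}
step 2: add edge 0-3 (w=5); MST = {0-3(w=5) 3-4(w=4)}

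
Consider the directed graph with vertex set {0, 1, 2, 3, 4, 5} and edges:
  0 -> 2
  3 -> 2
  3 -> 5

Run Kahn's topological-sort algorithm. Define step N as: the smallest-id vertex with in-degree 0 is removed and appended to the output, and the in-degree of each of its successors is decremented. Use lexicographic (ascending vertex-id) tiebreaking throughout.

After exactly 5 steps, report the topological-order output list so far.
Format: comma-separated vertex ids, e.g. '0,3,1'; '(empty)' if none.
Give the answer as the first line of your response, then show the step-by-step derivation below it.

0,1,3,2,4

step 1: output 0; order=[0]; indeg=(0,0,1,0,0,1)
step 2: output 1; order=[0,1]; indeg=(0,0,1,0,0,1)
step 3: output 3; order=[0,1,3]; indeg=(0,0,0,0,0,0)
step 4: output 2; order=[0,1,3,2]; indeg=(0,0,0,0,0,0)
step 5: output 4; order=[0,1,3,2,4]; indeg=(0,0,0,0,0,0)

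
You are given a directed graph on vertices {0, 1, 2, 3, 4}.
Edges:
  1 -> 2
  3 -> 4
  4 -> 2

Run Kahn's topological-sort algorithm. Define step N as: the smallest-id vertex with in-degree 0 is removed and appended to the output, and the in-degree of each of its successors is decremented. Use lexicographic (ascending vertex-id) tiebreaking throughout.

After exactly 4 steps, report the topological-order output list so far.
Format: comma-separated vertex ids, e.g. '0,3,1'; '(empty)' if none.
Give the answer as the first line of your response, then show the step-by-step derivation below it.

0,1,3,4

step 1: output 0; order=[0]; indeg=(0,0,2,0,1)
step 2: output 1; order=[0,1]; indeg=(0,0,1,0,1)
step 3: output 3; order=[0,1,3]; indeg=(0,0,1,0,0)
step 4: output 4; order=[0,1,3,4]; indeg=(0,0,0,0,0)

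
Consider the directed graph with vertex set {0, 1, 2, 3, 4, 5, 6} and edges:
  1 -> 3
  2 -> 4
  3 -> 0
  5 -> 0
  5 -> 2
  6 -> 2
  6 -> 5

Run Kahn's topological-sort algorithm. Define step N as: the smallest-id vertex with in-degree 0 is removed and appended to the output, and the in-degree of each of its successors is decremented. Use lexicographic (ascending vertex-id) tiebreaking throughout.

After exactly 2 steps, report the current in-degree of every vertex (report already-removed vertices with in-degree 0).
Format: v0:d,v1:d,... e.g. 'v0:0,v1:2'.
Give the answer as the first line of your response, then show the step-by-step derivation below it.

v0:1,v1:0,v2:2,v3:0,v4:1,v5:1,v6:0

step 1: output 1; order=[1]; indeg=(2,0,2,0,1,1,0)
step 2: output 3; order=[1,3]; indeg=(1,0,2,0,1,1,0)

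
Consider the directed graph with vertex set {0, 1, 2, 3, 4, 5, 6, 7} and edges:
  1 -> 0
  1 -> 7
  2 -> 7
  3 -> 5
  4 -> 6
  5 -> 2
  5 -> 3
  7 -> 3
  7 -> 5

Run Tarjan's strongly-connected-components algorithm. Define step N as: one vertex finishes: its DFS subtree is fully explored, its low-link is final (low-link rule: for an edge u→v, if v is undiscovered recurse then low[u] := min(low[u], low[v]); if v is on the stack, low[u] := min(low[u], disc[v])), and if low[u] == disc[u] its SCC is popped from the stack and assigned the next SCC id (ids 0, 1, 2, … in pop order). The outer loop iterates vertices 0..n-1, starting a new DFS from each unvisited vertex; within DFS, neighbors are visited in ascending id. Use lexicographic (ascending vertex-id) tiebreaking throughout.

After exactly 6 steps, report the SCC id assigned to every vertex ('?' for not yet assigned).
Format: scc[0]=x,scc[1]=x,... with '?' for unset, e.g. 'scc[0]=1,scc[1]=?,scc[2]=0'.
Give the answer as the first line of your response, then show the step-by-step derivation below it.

scc[0]=0,scc[1]=2,scc[2]=1,scc[3]=1,scc[4]=?,scc[5]=1,scc[6]=?,scc[7]=1

step 1: low=(low[0]=0,low[1]=?,low[2]=?,low[3]=?,low[4]=?,low[5]=?,low[6]=?,low[7]=?); scc=(scc[0]=0,scc[1]=?,scc[2]=?,scc[3]=?,scc[4]=?,scc[5]=?,scc[6]=?,scc[7]=?)
step 2: low=(low[0]=0,low[1]=1,low[2]=2,low[3]=3,low[4]=?,low[5]=4,low[6]=?,low[7]=2); scc=(scc[0]=0,scc[1]=?,scc[2]=?,scc[3]=?,scc[4]=?,scc[5]=?,scc[6]=?,scc[7]=?)
step 3: low=(low[0]=0,low[1]=1,low[2]=2,low[3]=3,low[4]=?,low[5]=2,low[6]=?,low[7]=2); scc=(scc[0]=0,scc[1]=?,scc[2]=?,scc[3]=?,scc[4]=?,scc[5]=?,scc[6]=?,scc[7]=?)
step 4: low=(low[0]=0,low[1]=1,low[2]=2,low[3]=2,low[4]=?,low[5]=2,low[6]=?,low[7]=2); scc=(scc[0]=0,scc[1]=?,scc[2]=?,scc[3]=?,scc[4]=?,scc[5]=?,scc[6]=?,scc[7]=?)
step 5: low=(low[0]=0,low[1]=1,low[2]=2,low[3]=2,low[4]=?,low[5]=2,low[6]=?,low[7]=2); scc=(scc[0]=0,scc[1]=?,scc[2]=1,scc[3]=1,scc[4]=?,scc[5]=1,scc[6]=?,scc[7]=1)
step 6: low=(low[0]=0,low[1]=1,low[2]=2,low[3]=2,low[4]=?,low[5]=2,low[6]=?,low[7]=2); scc=(scc[0]=0,scc[1]=2,scc[2]=1,scc[3]=1,scc[4]=?,scc[5]=1,scc[6]=?,scc[7]=1)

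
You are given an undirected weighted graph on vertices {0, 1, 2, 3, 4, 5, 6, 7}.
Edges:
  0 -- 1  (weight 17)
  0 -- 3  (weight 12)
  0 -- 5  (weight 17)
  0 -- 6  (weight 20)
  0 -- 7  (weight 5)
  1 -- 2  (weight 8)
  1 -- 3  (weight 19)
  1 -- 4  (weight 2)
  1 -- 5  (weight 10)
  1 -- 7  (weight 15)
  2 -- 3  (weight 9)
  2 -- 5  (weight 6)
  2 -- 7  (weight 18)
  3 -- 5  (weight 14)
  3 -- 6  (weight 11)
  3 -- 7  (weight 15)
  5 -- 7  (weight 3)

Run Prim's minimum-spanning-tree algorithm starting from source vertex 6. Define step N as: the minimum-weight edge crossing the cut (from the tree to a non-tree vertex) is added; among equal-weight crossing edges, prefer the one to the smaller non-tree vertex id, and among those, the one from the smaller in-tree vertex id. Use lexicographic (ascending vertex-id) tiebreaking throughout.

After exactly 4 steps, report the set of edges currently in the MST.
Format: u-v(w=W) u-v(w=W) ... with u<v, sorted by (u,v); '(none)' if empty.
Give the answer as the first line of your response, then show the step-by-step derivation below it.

2-3(w=9) 2-5(w=6) 3-6(w=11) 5-7(w=3)

step 1: add edge 3-6 (w=11); MST = {3-6(w=11)}
step 2: add edge 2-3 (w=9); MST = {2-3(w=9) 3-6(w=11)}
step 3: add edge 2-5 (w=6); MST = {2-3(w=9) 2-5(w=6) 3-6(w=11)}
step 4: add edge 5-7 (w=3); MST = {2-3(w=9) 2-5(w=6) 3-6(w=11) 5-7(w=3)}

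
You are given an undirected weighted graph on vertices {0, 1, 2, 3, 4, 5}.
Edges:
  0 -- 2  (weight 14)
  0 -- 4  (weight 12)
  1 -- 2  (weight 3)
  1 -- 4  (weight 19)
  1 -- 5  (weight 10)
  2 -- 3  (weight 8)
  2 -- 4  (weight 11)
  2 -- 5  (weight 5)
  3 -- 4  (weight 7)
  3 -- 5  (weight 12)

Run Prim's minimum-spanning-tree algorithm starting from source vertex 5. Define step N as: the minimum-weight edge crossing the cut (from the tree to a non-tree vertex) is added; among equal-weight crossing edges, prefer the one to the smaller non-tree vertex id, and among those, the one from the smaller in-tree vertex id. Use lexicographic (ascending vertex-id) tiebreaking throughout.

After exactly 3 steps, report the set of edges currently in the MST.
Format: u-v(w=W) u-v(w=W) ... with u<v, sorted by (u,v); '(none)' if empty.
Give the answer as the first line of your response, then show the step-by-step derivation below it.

1-2(w=3) 2-3(w=8) 2-5(w=5)

step 1: add edge 2-5 (w=5); MST = {2-5(w=5)}
step 2: add edge 1-2 (w=3); MST = {1-2(w=3) 2-5(w=5)}
step 3: add edge 2-3 (w=8); MST = {1-2(w=3) 2-3(w=8) 2-5(w=5)}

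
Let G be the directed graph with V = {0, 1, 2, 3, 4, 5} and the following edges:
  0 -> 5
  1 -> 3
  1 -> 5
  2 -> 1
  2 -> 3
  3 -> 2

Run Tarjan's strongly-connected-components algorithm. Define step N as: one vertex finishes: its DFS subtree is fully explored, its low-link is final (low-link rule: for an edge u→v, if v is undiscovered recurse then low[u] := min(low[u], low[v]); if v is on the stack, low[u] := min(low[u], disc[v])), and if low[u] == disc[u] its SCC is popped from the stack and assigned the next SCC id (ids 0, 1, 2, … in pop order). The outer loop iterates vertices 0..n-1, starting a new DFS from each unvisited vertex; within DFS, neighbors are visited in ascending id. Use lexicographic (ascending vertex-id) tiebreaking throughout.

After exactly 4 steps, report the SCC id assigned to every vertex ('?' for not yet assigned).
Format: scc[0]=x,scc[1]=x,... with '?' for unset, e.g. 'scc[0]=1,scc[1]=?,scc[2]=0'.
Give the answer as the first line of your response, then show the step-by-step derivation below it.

scc[0]=1,scc[1]=?,scc[2]=?,scc[3]=?,scc[4]=?,scc[5]=0

step 1: low=(low[0]=0,low[1]=?,low[2]=?,low[3]=?,low[4]=?,low[5]=1); scc=(scc[0]=?,scc[1]=?,scc[2]=?,scc[3]=?,scc[4]=?,scc[5]=0)
step 2: low=(low[0]=0,low[1]=?,low[2]=?,low[3]=?,low[4]=?,low[5]=1); scc=(scc[0]=1,scc[1]=?,scc[2]=?,scc[3]=?,scc[4]=?,scc[5]=0)
step 3: low=(low[0]=0,low[1]=2,low[2]=2,low[3]=3,low[4]=?,low[5]=1); scc=(scc[0]=1,scc[1]=?,scc[2]=?,scc[3]=?,scc[4]=?,scc[5]=0)
step 4: low=(low[0]=0,low[1]=2,low[2]=2,low[3]=2,low[4]=?,low[5]=1); scc=(scc[0]=1,scc[1]=?,scc[2]=?,scc[3]=?,scc[4]=?,scc[5]=0)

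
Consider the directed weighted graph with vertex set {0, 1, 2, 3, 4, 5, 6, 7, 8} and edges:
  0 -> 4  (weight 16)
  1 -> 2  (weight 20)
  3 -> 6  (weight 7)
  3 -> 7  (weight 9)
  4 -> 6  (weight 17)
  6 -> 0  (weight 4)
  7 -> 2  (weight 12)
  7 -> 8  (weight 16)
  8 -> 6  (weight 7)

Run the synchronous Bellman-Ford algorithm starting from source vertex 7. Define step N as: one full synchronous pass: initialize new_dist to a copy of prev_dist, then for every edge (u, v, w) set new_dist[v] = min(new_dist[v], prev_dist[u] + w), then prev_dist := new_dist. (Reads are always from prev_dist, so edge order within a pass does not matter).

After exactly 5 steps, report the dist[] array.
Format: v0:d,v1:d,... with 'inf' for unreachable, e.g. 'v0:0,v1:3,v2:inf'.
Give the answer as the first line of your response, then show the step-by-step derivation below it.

v0:27,v1:inf,v2:12,v3:inf,v4:43,v5:inf,v6:23,v7:0,v8:16

step 1: dist = v0:inf,v1:inf,v2:12,v3:inf,v4:inf,v5:inf,v6:inf,v7:0,v8:16
step 2: dist = v0:inf,v1:inf,v2:12,v3:inf,v4:inf,v5:inf,v6:23,v7:0,v8:16
step 3: dist = v0:27,v1:inf,v2:12,v3:inf,v4:inf,v5:inf,v6:23,v7:0,v8:16
step 4: dist = v0:27,v1:inf,v2:12,v3:inf,v4:43,v5:inf,v6:23,v7:0,v8:16
step 5: dist = v0:27,v1:inf,v2:12,v3:inf,v4:43,v5:inf,v6:23,v7:0,v8:16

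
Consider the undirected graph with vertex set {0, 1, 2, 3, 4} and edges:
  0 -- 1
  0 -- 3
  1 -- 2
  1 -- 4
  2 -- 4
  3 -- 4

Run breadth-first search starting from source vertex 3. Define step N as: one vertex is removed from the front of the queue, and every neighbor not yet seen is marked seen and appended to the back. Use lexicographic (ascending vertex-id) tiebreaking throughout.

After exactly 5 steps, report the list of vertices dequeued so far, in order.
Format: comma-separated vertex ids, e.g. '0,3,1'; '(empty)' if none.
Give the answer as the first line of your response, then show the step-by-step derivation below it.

3,0,4,1,2

step 1: dequeue 3; queue=[0,4]; order=3
step 2: dequeue 0; queue=[4,1]; order=3,0
step 3: dequeue 4; queue=[1,2]; order=3,0,4
step 4: dequeue 1; queue=[2]; order=3,0,4,1
step 5: dequeue 2; queue=[(empty)]; order=3,0,4,1,2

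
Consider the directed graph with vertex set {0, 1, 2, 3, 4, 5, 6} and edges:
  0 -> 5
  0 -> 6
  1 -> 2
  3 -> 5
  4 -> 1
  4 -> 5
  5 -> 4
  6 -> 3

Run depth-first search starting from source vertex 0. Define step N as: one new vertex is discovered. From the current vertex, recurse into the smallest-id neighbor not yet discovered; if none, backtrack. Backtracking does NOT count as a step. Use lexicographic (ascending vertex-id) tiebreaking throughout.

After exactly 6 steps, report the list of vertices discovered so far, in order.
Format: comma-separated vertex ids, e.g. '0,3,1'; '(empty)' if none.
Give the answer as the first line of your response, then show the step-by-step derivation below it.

0,5,4,1,2,6

step 1: discover 0; path=0; order=0
step 2: discover 5; path=0>5; order=0,5
step 3: discover 4; path=0>5>4; order=0,5,4
step 4: discover 1; path=0>5>4>1; order=0,5,4,1
step 5: discover 2; path=0>5>4>1>2; order=0,5,4,1,2
step 6: discover 6; path=0>6; order=0,5,4,1,2,6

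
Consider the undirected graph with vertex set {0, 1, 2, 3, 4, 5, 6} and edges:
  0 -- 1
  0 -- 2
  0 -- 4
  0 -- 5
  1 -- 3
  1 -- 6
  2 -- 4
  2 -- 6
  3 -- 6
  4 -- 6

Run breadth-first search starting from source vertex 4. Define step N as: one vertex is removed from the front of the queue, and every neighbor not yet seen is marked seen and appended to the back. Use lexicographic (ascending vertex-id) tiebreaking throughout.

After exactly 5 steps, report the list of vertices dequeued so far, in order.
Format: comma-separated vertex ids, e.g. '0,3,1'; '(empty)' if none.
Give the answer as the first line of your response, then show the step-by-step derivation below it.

4,0,2,6,1

step 1: dequeue 4; queue=[0,2,6]; order=4
step 2: dequeue 0; queue=[2,6,1,5]; order=4,0
step 3: dequeue 2; queue=[6,1,5]; order=4,0,2
step 4: dequeue 6; queue=[1,5,3]; order=4,0,2,6
step 5: dequeue 1; queue=[5,3]; order=4,0,2,6,1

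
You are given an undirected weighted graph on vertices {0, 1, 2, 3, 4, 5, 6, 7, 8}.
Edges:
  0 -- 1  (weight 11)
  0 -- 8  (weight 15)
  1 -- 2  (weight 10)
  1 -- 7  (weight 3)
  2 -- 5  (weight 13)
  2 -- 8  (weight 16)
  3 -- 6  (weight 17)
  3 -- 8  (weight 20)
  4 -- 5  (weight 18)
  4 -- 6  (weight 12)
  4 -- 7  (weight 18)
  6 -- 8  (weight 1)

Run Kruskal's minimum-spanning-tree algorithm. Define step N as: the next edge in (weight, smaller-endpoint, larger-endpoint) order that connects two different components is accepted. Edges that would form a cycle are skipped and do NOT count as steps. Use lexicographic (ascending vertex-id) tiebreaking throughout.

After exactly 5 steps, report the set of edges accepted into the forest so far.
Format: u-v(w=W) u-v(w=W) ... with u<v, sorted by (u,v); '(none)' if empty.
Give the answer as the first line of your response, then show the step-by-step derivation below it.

0-1(w=11) 1-2(w=10) 1-7(w=3) 4-6(w=12) 6-8(w=1)

step 1: add edge 6-8 (w=1); MST = {6-8(w=1)}
step 2: add edge 1-7 (w=3); MST = {1-7(w=3) 6-8(w=1)}
step 3: add edge 1-2 (w=10); MST = {1-2(w=10) 1-7(w=3) 6-8(w=1)}
step 4: add edge 0-1 (w=11); MST = {0-1(w=11) 1-2(w=10) 1-7(w=3) 6-8(w=1)}
step 5: add edge 4-6 (w=12); MST = {0-1(w=11) 1-2(w=10) 1-7(w=3) 4-6(w=12) 6-8(w=1)}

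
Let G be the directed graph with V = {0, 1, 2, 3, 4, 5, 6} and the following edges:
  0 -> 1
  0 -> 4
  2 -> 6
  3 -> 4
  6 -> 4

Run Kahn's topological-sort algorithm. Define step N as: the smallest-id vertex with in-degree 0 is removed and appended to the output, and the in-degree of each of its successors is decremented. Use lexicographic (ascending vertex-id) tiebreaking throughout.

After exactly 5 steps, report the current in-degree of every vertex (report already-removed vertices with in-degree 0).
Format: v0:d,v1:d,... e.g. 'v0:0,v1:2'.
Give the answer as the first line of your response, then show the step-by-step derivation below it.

v0:0,v1:0,v2:0,v3:0,v4:1,v5:0,v6:0

step 1: output 0; order=[0]; indeg=(0,0,0,0,2,0,1)
step 2: output 1; order=[0,1]; indeg=(0,0,0,0,2,0,1)
step 3: output 2; order=[0,1,2]; indeg=(0,0,0,0,2,0,0)
step 4: output 3; order=[0,1,2,3]; indeg=(0,0,0,0,1,0,0)
step 5: output 5; order=[0,1,2,3,5]; indeg=(0,0,0,0,1,0,0)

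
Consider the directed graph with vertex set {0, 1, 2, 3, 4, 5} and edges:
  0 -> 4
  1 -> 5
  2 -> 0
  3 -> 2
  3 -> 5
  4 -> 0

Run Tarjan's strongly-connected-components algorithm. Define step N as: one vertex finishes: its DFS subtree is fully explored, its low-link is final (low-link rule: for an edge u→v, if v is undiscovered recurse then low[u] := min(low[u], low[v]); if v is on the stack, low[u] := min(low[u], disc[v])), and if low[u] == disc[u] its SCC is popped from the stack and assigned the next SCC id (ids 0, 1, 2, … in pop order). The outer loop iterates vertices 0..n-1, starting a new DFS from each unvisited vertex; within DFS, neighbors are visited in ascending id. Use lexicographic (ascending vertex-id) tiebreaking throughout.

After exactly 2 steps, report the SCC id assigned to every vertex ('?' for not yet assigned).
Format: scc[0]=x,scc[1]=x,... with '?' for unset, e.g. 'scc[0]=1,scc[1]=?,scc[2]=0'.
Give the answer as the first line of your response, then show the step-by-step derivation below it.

scc[0]=0,scc[1]=?,scc[2]=?,scc[3]=?,scc[4]=0,scc[5]=?

step 1: low=(low[0]=0,low[1]=?,low[2]=?,low[3]=?,low[4]=0,low[5]=?); scc=(scc[0]=?,scc[1]=?,scc[2]=?,scc[3]=?,scc[4]=?,scc[5]=?)
step 2: low=(low[0]=0,low[1]=?,low[2]=?,low[3]=?,low[4]=0,low[5]=?); scc=(scc[0]=0,scc[1]=?,scc[2]=?,scc[3]=?,scc[4]=0,scc[5]=?)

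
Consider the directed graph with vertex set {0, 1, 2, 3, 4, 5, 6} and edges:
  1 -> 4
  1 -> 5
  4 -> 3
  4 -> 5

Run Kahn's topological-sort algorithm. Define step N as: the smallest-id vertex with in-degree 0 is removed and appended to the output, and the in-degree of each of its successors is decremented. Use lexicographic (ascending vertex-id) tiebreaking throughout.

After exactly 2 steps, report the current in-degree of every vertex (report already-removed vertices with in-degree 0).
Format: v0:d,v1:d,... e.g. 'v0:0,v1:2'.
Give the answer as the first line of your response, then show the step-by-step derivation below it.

v0:0,v1:0,v2:0,v3:1,v4:0,v5:1,v6:0

step 1: output 0; order=[0]; indeg=(0,0,0,1,1,2,0)
step 2: output 1; order=[0,1]; indeg=(0,0,0,1,0,1,0)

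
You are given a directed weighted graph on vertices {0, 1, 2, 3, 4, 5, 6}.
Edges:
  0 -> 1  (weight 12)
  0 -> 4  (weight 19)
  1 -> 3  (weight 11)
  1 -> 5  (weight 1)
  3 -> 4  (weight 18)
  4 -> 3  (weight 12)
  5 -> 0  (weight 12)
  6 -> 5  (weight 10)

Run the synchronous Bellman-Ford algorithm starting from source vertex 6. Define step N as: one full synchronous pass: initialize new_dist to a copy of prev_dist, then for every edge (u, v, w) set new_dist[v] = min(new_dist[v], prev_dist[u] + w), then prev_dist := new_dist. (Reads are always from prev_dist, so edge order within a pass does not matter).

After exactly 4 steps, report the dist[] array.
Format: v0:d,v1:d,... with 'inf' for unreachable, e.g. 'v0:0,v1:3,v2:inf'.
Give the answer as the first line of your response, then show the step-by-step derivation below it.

v0:22,v1:34,v2:inf,v3:45,v4:41,v5:10,v6:0

step 1: dist = v0:inf,v1:inf,v2:inf,v3:inf,v4:inf,v5:10,v6:0
step 2: dist = v0:22,v1:inf,v2:inf,v3:inf,v4:inf,v5:10,v6:0
step 3: dist = v0:22,v1:34,v2:inf,v3:inf,v4:41,v5:10,v6:0
step 4: dist = v0:22,v1:34,v2:inf,v3:45,v4:41,v5:10,v6:0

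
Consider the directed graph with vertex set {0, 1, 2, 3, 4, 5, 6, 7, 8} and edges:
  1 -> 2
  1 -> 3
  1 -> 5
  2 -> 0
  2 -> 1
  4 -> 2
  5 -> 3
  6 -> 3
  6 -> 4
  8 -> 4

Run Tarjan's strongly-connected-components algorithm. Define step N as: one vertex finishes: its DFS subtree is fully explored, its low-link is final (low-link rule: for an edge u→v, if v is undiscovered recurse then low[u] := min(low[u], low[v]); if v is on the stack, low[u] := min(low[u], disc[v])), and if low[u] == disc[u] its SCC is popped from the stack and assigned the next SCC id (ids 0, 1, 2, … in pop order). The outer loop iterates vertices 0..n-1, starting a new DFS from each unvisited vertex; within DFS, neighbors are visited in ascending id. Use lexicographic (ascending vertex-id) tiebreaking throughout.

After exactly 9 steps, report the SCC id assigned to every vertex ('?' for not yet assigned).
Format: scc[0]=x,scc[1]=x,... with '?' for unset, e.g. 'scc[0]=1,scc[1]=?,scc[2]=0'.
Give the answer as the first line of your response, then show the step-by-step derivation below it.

scc[0]=0,scc[1]=3,scc[2]=3,scc[3]=1,scc[4]=4,scc[5]=2,scc[6]=5,scc[7]=6,scc[8]=7

step 1: low=(low[0]=0,low[1]=?,low[2]=?,low[3]=?,low[4]=?,low[5]=?,low[6]=?,low[7]=?,low[8]=?); scc=(scc[0]=0,scc[1]=?,scc[2]=?,scc[3]=?,scc[4]=?,scc[5]=?,scc[6]=?,scc[7]=?,scc[8]=?)
step 2: low=(low[0]=0,low[1]=1,low[2]=1,low[3]=?,low[4]=?,low[5]=?,low[6]=?,low[7]=?,low[8]=?); scc=(scc[0]=0,scc[1]=?,scc[2]=?,scc[3]=?,scc[4]=?,scc[5]=?,scc[6]=?,scc[7]=?,scc[8]=?)
step 3: low=(low[0]=0,low[1]=1,low[2]=1,low[3]=3,low[4]=?,low[5]=?,low[6]=?,low[7]=?,low[8]=?); scc=(scc[0]=0,scc[1]=?,scc[2]=?,scc[3]=1,scc[4]=?,scc[5]=?,scc[6]=?,scc[7]=?,scc[8]=?)
step 4: low=(low[0]=0,low[1]=1,low[2]=1,low[3]=3,low[4]=?,low[5]=4,low[6]=?,low[7]=?,low[8]=?); scc=(scc[0]=0,scc[1]=?,scc[2]=?,scc[3]=1,scc[4]=?,scc[5]=2,scc[6]=?,scc[7]=?,scc[8]=?)
step 5: low=(low[0]=0,low[1]=1,low[2]=1,low[3]=3,low[4]=?,low[5]=4,low[6]=?,low[7]=?,low[8]=?); scc=(scc[0]=0,scc[1]=3,scc[2]=3,scc[3]=1,scc[4]=?,scc[5]=2,scc[6]=?,scc[7]=?,scc[8]=?)
step 6: low=(low[0]=0,low[1]=1,low[2]=1,low[3]=3,low[4]=5,low[5]=4,low[6]=?,low[7]=?,low[8]=?); scc=(scc[0]=0,scc[1]=3,scc[2]=3,scc[3]=1,scc[4]=4,scc[5]=2,scc[6]=?,scc[7]=?,scc[8]=?)
step 7: low=(low[0]=0,low[1]=1,low[2]=1,low[3]=3,low[4]=5,low[5]=4,low[6]=6,low[7]=?,low[8]=?); scc=(scc[0]=0,scc[1]=3,scc[2]=3,scc[3]=1,scc[4]=4,scc[5]=2,scc[6]=5,scc[7]=?,scc[8]=?)
step 8: low=(low[0]=0,low[1]=1,low[2]=1,low[3]=3,low[4]=5,low[5]=4,low[6]=6,low[7]=7,low[8]=?); scc=(scc[0]=0,scc[1]=3,scc[2]=3,scc[3]=1,scc[4]=4,scc[5]=2,scc[6]=5,scc[7]=6,scc[8]=?)
step 9: low=(low[0]=0,low[1]=1,low[2]=1,low[3]=3,low[4]=5,low[5]=4,low[6]=6,low[7]=7,low[8]=8); scc=(scc[0]=0,scc[1]=3,scc[2]=3,scc[3]=1,scc[4]=4,scc[5]=2,scc[6]=5,scc[7]=6,scc[8]=7)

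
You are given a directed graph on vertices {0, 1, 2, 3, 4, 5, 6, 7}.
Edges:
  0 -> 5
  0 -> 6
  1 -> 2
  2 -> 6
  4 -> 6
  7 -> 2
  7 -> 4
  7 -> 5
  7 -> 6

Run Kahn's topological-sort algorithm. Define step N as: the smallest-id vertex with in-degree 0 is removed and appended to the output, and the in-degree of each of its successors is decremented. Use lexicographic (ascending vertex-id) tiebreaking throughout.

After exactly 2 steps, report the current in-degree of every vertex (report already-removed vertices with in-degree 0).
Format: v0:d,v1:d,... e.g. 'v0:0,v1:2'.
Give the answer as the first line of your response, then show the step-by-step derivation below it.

v0:0,v1:0,v2:1,v3:0,v4:1,v5:1,v6:3,v7:0

step 1: output 0; order=[0]; indeg=(0,0,2,0,1,1,3,0)
step 2: output 1; order=[0,1]; indeg=(0,0,1,0,1,1,3,0)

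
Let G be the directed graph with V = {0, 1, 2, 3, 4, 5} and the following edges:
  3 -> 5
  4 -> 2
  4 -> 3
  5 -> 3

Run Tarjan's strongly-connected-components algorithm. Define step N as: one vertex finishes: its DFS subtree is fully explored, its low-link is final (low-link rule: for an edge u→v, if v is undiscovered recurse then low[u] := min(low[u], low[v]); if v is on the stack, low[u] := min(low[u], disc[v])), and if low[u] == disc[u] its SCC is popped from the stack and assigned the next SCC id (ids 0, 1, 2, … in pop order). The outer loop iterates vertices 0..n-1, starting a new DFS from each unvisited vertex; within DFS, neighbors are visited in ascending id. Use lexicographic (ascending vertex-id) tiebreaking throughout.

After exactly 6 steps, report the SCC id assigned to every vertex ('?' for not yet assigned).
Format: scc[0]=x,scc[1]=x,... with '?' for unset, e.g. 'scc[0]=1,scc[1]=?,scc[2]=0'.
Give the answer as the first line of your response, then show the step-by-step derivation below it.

scc[0]=0,scc[1]=1,scc[2]=2,scc[3]=3,scc[4]=4,scc[5]=3

step 1: low=(low[0]=0,low[1]=?,low[2]=?,low[3]=?,low[4]=?,low[5]=?); scc=(scc[0]=0,scc[1]=?,scc[2]=?,scc[3]=?,scc[4]=?,scc[5]=?)
step 2: low=(low[0]=0,low[1]=1,low[2]=?,low[3]=?,low[4]=?,low[5]=?); scc=(scc[0]=0,scc[1]=1,scc[2]=?,scc[3]=?,scc[4]=?,scc[5]=?)
step 3: low=(low[0]=0,low[1]=1,low[2]=2,low[3]=?,low[4]=?,low[5]=?); scc=(scc[0]=0,scc[1]=1,scc[2]=2,scc[3]=?,scc[4]=?,scc[5]=?)
step 4: low=(low[0]=0,low[1]=1,low[2]=2,low[3]=3,low[4]=?,low[5]=3); scc=(scc[0]=0,scc[1]=1,scc[2]=2,scc[3]=?,scc[4]=?,scc[5]=?)
step 5: low=(low[0]=0,low[1]=1,low[2]=2,low[3]=3,low[4]=?,low[5]=3); scc=(scc[0]=0,scc[1]=1,scc[2]=2,scc[3]=3,scc[4]=?,scc[5]=3)
step 6: low=(low[0]=0,low[1]=1,low[2]=2,low[3]=3,low[4]=5,low[5]=3); scc=(scc[0]=0,scc[1]=1,scc[2]=2,scc[3]=3,scc[4]=4,scc[5]=3)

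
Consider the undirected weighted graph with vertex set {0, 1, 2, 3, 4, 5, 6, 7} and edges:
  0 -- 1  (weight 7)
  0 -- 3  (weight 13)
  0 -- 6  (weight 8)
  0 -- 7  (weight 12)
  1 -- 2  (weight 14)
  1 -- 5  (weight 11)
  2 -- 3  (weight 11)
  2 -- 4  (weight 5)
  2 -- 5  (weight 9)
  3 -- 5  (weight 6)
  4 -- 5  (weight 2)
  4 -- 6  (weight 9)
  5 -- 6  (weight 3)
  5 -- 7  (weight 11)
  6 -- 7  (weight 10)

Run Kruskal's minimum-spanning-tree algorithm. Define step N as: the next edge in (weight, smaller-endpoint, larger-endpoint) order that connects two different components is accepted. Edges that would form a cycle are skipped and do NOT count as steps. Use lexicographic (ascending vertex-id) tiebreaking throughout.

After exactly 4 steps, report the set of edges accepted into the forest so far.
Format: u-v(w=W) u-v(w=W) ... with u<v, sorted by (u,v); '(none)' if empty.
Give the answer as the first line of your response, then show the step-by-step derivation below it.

2-4(w=5) 3-5(w=6) 4-5(w=2) 5-6(w=3)

step 1: add edge 4-5 (w=2); MST = {4-5(w=2)}
step 2: add edge 5-6 (w=3); MST = {4-5(w=2) 5-6(w=3)}
step 3: add edge 2-4 (w=5); MST = {2-4(w=5) 4-5(w=2) 5-6(w=3)}
step 4: add edge 3-5 (w=6); MST = {2-4(w=5) 3-5(w=6) 4-5(w=2) 5-6(w=3)}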